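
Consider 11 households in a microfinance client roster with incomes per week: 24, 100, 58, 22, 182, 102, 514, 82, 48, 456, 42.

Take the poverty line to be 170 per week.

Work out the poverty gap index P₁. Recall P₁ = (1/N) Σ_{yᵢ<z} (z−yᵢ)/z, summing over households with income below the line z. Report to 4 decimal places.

Incomes under z: 22, 24, 42, 48, 58, 82, 100, 102 (q = 8 of N = 11).
Relative gaps: (170−22)/170 = 0.8706; (170−24)/170 = 0.8588; (170−42)/170 = 0.7529; (170−48)/170 = 0.7176; (170−58)/170 = 0.6588; (170−82)/170 = 0.5176; (170−100)/170 = 0.4118; (170−102)/170 = 0.4000.
Sum of shortfalls = 5.188235; P₁ averages over all N: 5.188235 / 11 = 0.4717.

0.4717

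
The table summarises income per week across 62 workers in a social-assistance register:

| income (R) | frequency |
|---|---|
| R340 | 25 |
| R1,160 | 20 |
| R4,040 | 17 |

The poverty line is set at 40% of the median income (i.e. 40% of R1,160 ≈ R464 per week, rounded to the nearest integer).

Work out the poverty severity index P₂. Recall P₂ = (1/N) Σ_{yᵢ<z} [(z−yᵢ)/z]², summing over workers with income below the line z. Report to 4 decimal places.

0.0288

Poor units: 25×R340 (q = 25 of N = 62).
Shortfall ratios: (464−340)/464 = 0.2672 (×25).
Squared: 0.0714 (×25).
Sum = 1.785449; P₂ = 1.785449 / 62 = 0.0288.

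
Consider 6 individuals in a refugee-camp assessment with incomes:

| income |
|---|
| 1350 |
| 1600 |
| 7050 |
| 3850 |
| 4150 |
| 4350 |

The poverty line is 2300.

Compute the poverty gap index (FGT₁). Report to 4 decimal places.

Below the line: 1350, 1600 (q = 2 of N = 6).
Shortfall ratios: (2300−1350)/2300 = 0.4130; (2300−1600)/2300 = 0.3043.
Σ = 0.717391. Dividing by the full population N = 6 gives P₁ = 0.1196.

0.1196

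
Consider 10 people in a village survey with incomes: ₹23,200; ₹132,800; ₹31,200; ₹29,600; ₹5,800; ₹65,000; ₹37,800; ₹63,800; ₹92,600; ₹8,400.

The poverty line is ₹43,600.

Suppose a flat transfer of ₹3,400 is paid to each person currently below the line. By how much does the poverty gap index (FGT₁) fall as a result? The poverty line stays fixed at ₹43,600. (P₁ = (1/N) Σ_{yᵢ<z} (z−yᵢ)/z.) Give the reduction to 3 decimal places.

0.047

Before: below the line — ₹5,800, ₹8,400, ₹23,200, ₹29,600, ₹31,200, ₹37,800; poverty gap index (FGT₁) = 0.28807.
After the ₹3,400 transfer: below the line — ₹9,200, ₹11,800, ₹26,600, ₹33,000, ₹34,600, ₹41,200; poverty gap index (FGT₁) = 0.24128.
Reduction = 0.28807 − 0.24128 = 0.047.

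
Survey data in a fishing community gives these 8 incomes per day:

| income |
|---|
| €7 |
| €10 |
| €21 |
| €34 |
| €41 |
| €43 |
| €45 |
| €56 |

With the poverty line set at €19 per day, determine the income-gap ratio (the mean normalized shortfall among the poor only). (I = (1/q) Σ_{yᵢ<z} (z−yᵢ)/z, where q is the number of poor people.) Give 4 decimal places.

Incomes under z: €7, €10 (q = 2 of N = 8).
Shortfall ratios (z−y)/z: 0.6316, 0.4737; sum = 1.105263.
The income-gap ratio divides by q (the poor only): 1.105263 / 2 = 0.5526.

0.5526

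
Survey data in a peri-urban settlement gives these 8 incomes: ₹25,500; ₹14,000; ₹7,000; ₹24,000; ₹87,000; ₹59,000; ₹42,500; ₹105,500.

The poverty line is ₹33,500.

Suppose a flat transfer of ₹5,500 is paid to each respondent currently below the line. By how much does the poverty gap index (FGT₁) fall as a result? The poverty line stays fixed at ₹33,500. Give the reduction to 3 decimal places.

0.082

Before: below the line — ₹7,000, ₹14,000, ₹24,000, ₹25,500; poverty gap index (FGT₁) = 0.23694.
After the ₹5,500 transfer: below the line — ₹12,500, ₹19,500, ₹29,500, ₹31,000; poverty gap index (FGT₁) = 0.15485.
Reduction = 0.23694 − 0.15485 = 0.082.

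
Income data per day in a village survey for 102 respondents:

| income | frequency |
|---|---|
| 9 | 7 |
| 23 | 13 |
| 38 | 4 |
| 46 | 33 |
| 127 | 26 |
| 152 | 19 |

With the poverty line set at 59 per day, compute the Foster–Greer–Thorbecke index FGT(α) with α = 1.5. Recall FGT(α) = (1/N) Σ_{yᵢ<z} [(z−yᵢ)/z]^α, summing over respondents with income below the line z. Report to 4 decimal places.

0.1561

Below the line: 7×9, 13×23, 4×38, 33×46 (q = 57 of N = 102).
Normalized shortfalls: (59−9)/59 = 0.8475 (×7); (59−23)/59 = 0.6102 (×13); (59−38)/59 = 0.3559 (×4); (59−46)/59 = 0.2203 (×33).
Raised to α = 1.5: 0.78015 (×7); 0.47662 (×13); 0.21235 (×4); 0.10343 (×33).
Sum = 15.919658; FGT(1.5) = 15.919658 / 102 = 0.1561.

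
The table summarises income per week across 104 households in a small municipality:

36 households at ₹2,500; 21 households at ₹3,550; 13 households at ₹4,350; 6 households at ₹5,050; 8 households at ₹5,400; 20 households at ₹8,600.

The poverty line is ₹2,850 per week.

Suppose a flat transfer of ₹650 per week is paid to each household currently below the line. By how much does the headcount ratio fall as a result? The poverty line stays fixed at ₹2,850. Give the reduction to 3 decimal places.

0.346

Before: below the line — 36×₹2,500; headcount ratio = 0.34615.
After the ₹650 transfer: below the line — none; headcount ratio = 0.00000.
Reduction = 0.34615 − 0.00000 = 0.346.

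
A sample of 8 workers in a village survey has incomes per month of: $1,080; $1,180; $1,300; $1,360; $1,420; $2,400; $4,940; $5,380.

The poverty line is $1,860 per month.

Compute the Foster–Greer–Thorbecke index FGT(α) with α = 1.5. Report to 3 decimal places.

0.114

Incomes under z: $1,080, $1,180, $1,300, $1,360, $1,420 (q = 5 of N = 8).
Gap ratios (z−y)/z: (1860−1080)/1860 = 0.4194; (1860−1180)/1860 = 0.3656; (1860−1300)/1860 = 0.3011; (1860−1360)/1860 = 0.2688; (1860−1420)/1860 = 0.2366.
Raised to α = 1.5: 0.27156; 0.22105; 0.16520; 0.13938; 0.11506.
Sum = 0.912248; FGT(1.5) = 0.912248 / 8 = 0.114.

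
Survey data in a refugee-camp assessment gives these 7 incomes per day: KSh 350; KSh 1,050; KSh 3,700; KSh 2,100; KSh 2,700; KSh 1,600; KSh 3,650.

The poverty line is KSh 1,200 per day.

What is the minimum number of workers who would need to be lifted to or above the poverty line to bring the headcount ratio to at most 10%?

Currently q = 2 of N = 7 are below the line (H = 0.286).
A headcount ratio of at most 10% allows at most ⌊0.10 × 7⌋ = 0 poor workers.
So at least 2 − 0 = 2 must be lifted.

2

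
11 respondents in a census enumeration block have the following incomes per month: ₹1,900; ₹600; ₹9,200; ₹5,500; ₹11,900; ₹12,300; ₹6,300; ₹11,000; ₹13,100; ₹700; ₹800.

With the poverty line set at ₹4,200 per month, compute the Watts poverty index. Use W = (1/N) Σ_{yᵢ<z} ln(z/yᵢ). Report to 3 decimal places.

Poor units: ₹600, ₹700, ₹800, ₹1,900 (q = 4 of N = 11).
Log shortfalls: ln(4200/600) = 1.9459; ln(4200/700) = 1.7918; ln(4200/800) = 1.6582; ln(4200/1900) = 0.7932.
W = 6.189128 / 11 = 0.563.

0.563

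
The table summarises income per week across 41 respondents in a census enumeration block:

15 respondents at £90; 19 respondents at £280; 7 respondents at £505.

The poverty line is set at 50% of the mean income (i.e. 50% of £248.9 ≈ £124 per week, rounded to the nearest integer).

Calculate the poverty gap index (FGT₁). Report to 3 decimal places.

0.100

Below z: 15×£90 (q = 15 of N = 41).
Gap ratios (z−y)/z: (124−90)/124 = 0.2742 (×15).
Sum of shortfalls = 4.112903; P₁ averages over all N: 4.112903 / 41 = 0.100.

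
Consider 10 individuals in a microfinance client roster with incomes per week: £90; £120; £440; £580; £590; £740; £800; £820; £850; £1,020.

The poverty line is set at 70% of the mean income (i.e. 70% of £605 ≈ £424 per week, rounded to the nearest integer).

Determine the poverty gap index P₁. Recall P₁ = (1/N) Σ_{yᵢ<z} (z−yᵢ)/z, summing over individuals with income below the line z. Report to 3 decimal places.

0.150

Poor units: £90, £120 (q = 2 of N = 10).
Shortfall ratios: (424−90)/424 = 0.7877; (424−120)/424 = 0.7170.
Sum of shortfalls = 1.504717; P₁ averages over all N: 1.504717 / 10 = 0.150.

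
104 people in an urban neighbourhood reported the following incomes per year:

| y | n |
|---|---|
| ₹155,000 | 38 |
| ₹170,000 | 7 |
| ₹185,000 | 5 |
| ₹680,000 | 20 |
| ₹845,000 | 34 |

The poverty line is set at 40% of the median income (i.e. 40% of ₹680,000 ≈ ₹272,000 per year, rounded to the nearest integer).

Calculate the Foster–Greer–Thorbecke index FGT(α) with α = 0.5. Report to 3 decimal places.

Below the line: 38×₹155,000, 7×₹170,000, 5×₹185,000 (q = 50 of N = 104).
Normalized shortfalls: (272000−155000)/272000 = 0.4301 (×38); (272000−170000)/272000 = 0.3750 (×7); (272000−185000)/272000 = 0.3199 (×5).
Raised to α = 0.5: 0.65586 (×38); 0.61237 (×7); 0.56556 (×5).
Sum = 32.036911; FGT(0.5) = 32.036911 / 104 = 0.308.

0.308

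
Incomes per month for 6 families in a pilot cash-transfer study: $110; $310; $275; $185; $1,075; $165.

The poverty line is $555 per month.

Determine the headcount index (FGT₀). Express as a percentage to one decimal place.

5 of the 6 families have income below $555.
H = 5/6 = 83.3%.

83.3%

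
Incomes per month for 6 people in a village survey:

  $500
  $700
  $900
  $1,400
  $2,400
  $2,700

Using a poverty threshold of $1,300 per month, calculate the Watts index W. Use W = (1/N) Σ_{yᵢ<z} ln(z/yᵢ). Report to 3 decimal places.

Incomes under z: $500, $700, $900 (q = 3 of N = 6).
ln(z/y) terms: ln(1300/500) = 0.9555; ln(1300/700) = 0.6190; ln(1300/900) = 0.3677.
W = 1.942275 / 6 = 0.324.

0.324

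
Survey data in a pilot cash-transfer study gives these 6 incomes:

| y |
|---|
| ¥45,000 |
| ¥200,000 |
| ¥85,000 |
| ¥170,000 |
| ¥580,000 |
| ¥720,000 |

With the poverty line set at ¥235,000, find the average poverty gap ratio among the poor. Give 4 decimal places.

Below the line: ¥45,000, ¥85,000, ¥170,000, ¥200,000 (q = 4 of N = 6).
Shortfall ratios (z−y)/z: 0.8085, 0.6383, 0.2766, 0.1489; sum = 1.872340.
The income-gap ratio divides by q (the poor only): 1.872340 / 4 = 0.4681.

0.4681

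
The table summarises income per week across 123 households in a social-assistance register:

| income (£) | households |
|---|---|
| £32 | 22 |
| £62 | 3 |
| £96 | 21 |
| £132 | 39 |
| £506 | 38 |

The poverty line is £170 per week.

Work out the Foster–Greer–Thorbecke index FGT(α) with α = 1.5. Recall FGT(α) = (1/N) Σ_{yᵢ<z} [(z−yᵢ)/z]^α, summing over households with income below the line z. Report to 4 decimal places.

0.2257

Below z: 22×£32, 3×£62, 21×£96, 39×£132 (q = 85 of N = 123).
Normalized shortfalls: (170−32)/170 = 0.8118 (×22); (170−62)/170 = 0.6353 (×3); (170−96)/170 = 0.4353 (×21); (170−132)/170 = 0.2235 (×39).
Raised to α = 1.5: 0.73138 (×22); 0.50636 (×3); 0.28719 (×21); 0.10568 (×39).
Sum = 27.762196; FGT(1.5) = 27.762196 / 123 = 0.2257.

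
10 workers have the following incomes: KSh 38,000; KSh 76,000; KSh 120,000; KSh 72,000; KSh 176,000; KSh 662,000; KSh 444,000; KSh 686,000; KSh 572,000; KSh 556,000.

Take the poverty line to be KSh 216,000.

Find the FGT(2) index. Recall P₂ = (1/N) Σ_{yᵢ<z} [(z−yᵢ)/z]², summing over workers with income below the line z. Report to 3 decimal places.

0.178

Poor units: KSh 38,000, KSh 72,000, KSh 76,000, KSh 120,000, KSh 176,000 (q = 5 of N = 10).
Relative gaps: (216000−38000)/216000 = 0.8241; (216000−72000)/216000 = 0.6667; (216000−76000)/216000 = 0.6481; (216000−120000)/216000 = 0.4444; (216000−176000)/216000 = 0.1852.
Squared: 0.6791; 0.4444; 0.4201; 0.1975; 0.0343.
Sum = 1.775463; P₂ = 1.775463 / 10 = 0.178.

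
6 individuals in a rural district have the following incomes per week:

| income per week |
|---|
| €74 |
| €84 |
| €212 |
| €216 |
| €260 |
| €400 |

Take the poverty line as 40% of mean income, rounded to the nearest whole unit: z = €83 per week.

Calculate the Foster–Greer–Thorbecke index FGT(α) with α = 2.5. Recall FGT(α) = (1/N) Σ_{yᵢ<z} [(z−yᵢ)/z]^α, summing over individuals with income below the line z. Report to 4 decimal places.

Incomes under z: €74 (q = 1 of N = 6).
Relative gaps: (83−74)/83 = 0.1084.
Raised to α = 2.5: 0.00387.
Sum = 0.003872; FGT(2.5) = 0.003872 / 6 = 0.0006.

0.0006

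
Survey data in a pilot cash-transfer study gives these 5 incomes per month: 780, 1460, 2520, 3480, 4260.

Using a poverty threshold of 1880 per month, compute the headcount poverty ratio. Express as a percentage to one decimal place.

40.0%

2 of the 5 households have income below 1880.
H = 2/5 = 40.0%.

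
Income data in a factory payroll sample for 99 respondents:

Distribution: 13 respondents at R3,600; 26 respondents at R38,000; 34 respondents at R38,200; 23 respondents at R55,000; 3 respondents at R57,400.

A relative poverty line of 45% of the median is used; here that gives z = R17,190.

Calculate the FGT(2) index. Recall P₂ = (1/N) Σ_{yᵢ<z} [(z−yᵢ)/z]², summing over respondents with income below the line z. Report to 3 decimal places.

Below the line: 13×R3,600 (q = 13 of N = 99).
Relative gaps: (17190−3600)/17190 = 0.7906 (×13).
Squared: 0.6250 (×13).
Sum = 8.125134; P₂ = 8.125134 / 99 = 0.082.

0.082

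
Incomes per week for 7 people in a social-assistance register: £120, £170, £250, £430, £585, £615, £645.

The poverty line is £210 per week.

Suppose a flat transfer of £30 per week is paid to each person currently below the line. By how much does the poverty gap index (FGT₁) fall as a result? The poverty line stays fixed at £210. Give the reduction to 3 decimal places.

Before: below the line — £120, £170; poverty gap index (FGT₁) = 0.08844.
After the £30 transfer: below the line — £150, £200; poverty gap index (FGT₁) = 0.04762.
Reduction = 0.08844 − 0.04762 = 0.041.

0.041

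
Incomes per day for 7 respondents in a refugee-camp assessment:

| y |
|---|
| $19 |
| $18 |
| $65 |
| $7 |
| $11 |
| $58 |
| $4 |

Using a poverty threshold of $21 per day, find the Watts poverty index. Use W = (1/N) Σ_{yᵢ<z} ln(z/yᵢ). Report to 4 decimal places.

0.5225

Below the line: $4, $7, $11, $18, $19 (q = 5 of N = 7).
Log shortfalls: ln(21/4) = 1.6582; ln(21/7) = 1.0986; ln(21/11) = 0.6466; ln(21/18) = 0.1542; ln(21/19) = 0.1001.
W = 3.657702 / 7 = 0.5225.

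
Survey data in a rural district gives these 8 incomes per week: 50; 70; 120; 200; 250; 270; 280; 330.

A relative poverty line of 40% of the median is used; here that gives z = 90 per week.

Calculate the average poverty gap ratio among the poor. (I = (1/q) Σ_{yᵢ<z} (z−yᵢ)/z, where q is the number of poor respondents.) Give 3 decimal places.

0.333

Below z: 50, 70 (q = 2 of N = 8).
Relative gaps: 0.4444, 0.2222; sum = 0.666667.
The income-gap ratio divides by q (the poor only): 0.666667 / 2 = 0.333.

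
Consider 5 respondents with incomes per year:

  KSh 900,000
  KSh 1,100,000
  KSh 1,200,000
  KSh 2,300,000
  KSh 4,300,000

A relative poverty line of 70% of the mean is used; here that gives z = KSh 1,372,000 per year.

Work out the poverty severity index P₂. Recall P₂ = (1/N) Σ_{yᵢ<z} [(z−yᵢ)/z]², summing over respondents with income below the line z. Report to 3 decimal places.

Poor units: KSh 900,000, KSh 1,100,000, KSh 1,200,000 (q = 3 of N = 5).
Gap ratios (z−y)/z: (1372000−900000)/1372000 = 0.3440; (1372000−1100000)/1372000 = 0.1983; (1372000−1200000)/1372000 = 0.1254.
Squared: 0.1184; 0.0393; 0.0157.
Sum = 0.173372; P₂ = 0.173372 / 5 = 0.035.

0.035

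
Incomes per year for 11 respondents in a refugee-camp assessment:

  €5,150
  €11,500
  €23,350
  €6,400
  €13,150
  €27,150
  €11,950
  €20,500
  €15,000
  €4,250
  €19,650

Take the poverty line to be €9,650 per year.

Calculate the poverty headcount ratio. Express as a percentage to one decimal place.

3 of the 11 respondents have income below €9,650.
H = 3/11 = 27.3%.

27.3%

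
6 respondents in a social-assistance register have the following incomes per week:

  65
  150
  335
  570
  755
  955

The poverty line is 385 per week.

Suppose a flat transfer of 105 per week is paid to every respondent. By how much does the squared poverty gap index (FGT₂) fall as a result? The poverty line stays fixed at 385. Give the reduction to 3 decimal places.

Before: below the line — 65, 150, 335; squared poverty gap index (FGT₂) = 0.18005.
After the 105 transfer: below the line — 170, 255; squared poverty gap index (FGT₂) = 0.07098.
Reduction = 0.18005 − 0.07098 = 0.109.

0.109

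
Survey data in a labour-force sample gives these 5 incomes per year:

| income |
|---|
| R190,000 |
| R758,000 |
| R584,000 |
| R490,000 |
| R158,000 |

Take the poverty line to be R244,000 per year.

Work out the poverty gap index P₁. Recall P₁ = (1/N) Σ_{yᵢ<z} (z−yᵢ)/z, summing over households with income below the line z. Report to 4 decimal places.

0.1148

Below z: R158,000, R190,000 (q = 2 of N = 5).
Shortfall ratios: (244000−158000)/244000 = 0.3525; (244000−190000)/244000 = 0.2213.
Σ = 0.573770. Dividing by the full population N = 5 gives P₁ = 0.1148.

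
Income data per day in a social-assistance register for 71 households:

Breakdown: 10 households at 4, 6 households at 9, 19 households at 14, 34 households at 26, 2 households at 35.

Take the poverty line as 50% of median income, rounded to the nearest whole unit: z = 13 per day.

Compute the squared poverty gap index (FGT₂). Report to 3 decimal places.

0.076

Poor units: 10×4, 6×9 (q = 16 of N = 71).
Relative gaps: (13−4)/13 = 0.6923 (×10); (13−9)/13 = 0.3077 (×6).
Squared: 0.4793 (×10); 0.0947 (×6).
Sum = 5.360947; P₂ = 5.360947 / 71 = 0.076.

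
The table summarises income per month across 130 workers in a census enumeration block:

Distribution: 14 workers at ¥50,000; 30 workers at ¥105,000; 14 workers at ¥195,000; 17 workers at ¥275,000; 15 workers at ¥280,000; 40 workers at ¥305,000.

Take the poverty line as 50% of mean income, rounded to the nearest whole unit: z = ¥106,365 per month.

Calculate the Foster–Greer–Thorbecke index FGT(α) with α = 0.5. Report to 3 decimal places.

0.105

Below the line: 14×¥50,000, 30×¥105,000 (q = 44 of N = 130).
Shortfall ratios: (106365−50000)/106365 = 0.5299 (×14); (106365−105000)/106365 = 0.0128 (×30).
Raised to α = 0.5: 0.72796 (×14); 0.11328 (×30).
Sum = 13.589897; FGT(0.5) = 13.589897 / 130 = 0.105.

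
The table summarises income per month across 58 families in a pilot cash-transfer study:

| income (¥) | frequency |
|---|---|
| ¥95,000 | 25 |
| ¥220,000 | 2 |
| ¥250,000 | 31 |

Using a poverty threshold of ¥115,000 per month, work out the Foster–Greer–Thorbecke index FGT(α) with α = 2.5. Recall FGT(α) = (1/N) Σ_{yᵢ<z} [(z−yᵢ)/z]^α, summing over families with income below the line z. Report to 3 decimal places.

Below z: 25×¥95,000 (q = 25 of N = 58).
Normalized shortfalls: (115000−95000)/115000 = 0.1739 (×25).
Raised to α = 2.5: 0.01261 (×25).
Sum = 0.315334; FGT(2.5) = 0.315334 / 58 = 0.005.

0.005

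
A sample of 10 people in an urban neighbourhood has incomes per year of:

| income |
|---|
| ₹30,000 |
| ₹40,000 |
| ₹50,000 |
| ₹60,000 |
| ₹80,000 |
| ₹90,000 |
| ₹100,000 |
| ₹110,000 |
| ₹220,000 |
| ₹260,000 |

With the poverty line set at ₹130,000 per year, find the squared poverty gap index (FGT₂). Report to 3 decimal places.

Incomes under z: ₹30,000, ₹40,000, ₹50,000, ₹60,000, ₹80,000, ₹90,000, ₹100,000, ₹110,000 (q = 8 of N = 10).
Shortfall ratios: (130000−30000)/130000 = 0.7692; (130000−40000)/130000 = 0.6923; (130000−50000)/130000 = 0.6154; (130000−60000)/130000 = 0.5385; (130000−80000)/130000 = 0.3846; (130000−90000)/130000 = 0.3077; (130000−100000)/130000 = 0.2308; (130000−110000)/130000 = 0.1538.
Squared: 0.5917; 0.4793; 0.3787; 0.2899; 0.1479; 0.0947; 0.0533; 0.0237.
Sum = 2.059172; P₂ = 2.059172 / 10 = 0.206.

0.206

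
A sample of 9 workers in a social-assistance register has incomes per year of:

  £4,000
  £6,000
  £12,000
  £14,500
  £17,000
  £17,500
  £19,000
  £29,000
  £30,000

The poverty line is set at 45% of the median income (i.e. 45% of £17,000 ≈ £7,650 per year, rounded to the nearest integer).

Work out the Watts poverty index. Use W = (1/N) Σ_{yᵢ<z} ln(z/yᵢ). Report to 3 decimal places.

Poor units: £4,000, £6,000 (q = 2 of N = 9).
Log gaps: ln(7650/4000) = 0.6484; ln(7650/6000) = 0.2429.
W = 0.891357 / 9 = 0.099.

0.099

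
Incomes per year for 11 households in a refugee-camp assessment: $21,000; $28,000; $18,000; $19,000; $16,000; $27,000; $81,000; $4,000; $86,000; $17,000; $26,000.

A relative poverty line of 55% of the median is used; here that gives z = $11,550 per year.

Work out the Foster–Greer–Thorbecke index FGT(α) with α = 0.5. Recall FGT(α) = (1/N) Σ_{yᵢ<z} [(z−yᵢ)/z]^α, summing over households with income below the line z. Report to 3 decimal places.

Poor units: $4,000 (q = 1 of N = 11).
Normalized shortfalls: (11550−4000)/11550 = 0.6537.
Raised to α = 0.5: 0.80850.
Sum = 0.808505; FGT(0.5) = 0.808505 / 11 = 0.074.

0.074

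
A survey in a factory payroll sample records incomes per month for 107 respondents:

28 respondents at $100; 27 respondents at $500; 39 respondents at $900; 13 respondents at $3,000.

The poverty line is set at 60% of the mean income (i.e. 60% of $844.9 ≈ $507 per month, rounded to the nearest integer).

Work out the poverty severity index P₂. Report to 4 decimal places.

0.1687

Incomes under z: 28×$100, 27×$500 (q = 55 of N = 107).
Relative gaps: (507−100)/507 = 0.8028 (×28); (507−500)/507 = 0.0138 (×27).
Squared: 0.6444 (×28); 0.0002 (×27).
Sum = 18.049068; P₂ = 18.049068 / 107 = 0.1687.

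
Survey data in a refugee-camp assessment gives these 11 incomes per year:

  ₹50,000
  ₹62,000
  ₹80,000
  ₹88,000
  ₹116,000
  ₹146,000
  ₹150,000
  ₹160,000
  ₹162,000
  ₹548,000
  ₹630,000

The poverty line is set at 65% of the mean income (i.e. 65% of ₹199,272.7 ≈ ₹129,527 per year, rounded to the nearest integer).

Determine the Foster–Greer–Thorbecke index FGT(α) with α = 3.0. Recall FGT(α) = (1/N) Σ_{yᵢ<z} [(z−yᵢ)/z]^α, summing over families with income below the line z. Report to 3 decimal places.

0.042

Incomes under z: ₹50,000, ₹62,000, ₹80,000, ₹88,000, ₹116,000 (q = 5 of N = 11).
Normalized shortfalls: (129527−50000)/129527 = 0.6140; (129527−62000)/129527 = 0.5213; (129527−80000)/129527 = 0.3824; (129527−88000)/129527 = 0.3206; (129527−116000)/129527 = 0.1044.
Raised to α = 3.0: 0.23145; 0.14169; 0.05590; 0.03295; 0.00114.
Sum = 0.463145; FGT(3.0) = 0.463145 / 11 = 0.042.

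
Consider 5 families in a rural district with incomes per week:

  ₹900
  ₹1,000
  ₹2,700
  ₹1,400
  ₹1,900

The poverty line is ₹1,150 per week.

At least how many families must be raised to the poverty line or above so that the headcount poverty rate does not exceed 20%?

1

Currently q = 2 of N = 5 are below the line (H = 0.400).
A headcount ratio of at most 20% allows at most ⌊0.20 × 5⌋ = 1 poor families.
So at least 2 − 1 = 1 must be lifted.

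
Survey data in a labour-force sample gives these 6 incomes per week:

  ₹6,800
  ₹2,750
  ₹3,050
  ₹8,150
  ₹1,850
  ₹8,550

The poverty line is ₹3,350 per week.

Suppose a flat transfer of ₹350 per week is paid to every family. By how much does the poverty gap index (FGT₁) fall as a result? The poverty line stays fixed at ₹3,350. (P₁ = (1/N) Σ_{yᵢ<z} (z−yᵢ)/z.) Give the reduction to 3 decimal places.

0.050

Before: below the line — ₹1,850, ₹2,750, ₹3,050; poverty gap index (FGT₁) = 0.11940.
After the ₹350 transfer: below the line — ₹2,200, ₹3,100; poverty gap index (FGT₁) = 0.06965.
Reduction = 0.11940 − 0.06965 = 0.050.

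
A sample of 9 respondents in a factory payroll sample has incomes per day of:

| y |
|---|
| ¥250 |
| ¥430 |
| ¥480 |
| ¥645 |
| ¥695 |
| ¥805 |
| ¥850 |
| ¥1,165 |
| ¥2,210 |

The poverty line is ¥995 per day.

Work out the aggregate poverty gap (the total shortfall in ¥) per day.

Below z: ¥250, ¥430, ¥480, ¥645, ¥695, ¥805, ¥850 (q = 7 of N = 9).
Individual gaps: 995−250 = 745; 995−430 = 565; 995−480 = 515; 995−645 = 350; 995−695 = 300; 995−805 = 190; 995−850 = 145.
Aggregate gap = ¥2,810.

¥2,810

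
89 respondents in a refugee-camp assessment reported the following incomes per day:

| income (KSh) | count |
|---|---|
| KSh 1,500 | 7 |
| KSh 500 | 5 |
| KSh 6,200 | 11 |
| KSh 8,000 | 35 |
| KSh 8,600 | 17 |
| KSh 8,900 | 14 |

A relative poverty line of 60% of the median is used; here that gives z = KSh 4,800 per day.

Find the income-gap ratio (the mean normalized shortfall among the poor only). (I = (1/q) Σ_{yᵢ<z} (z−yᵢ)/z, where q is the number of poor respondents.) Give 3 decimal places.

0.774

Poor units: 5×KSh 500, 7×KSh 1,500 (q = 12 of N = 89).
Shortfall ratios (z−y)/z: 0.8958 (×5), 0.6875 (×7); sum = 9.291667.
The income-gap ratio divides by q (the poor only): 9.291667 / 12 = 0.774.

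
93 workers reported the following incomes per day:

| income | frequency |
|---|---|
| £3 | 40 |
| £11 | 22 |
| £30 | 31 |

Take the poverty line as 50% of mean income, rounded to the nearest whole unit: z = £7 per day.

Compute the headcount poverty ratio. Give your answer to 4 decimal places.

0.4301

40 of the 93 workers have income below £7.
H = 40/93 = 0.4301.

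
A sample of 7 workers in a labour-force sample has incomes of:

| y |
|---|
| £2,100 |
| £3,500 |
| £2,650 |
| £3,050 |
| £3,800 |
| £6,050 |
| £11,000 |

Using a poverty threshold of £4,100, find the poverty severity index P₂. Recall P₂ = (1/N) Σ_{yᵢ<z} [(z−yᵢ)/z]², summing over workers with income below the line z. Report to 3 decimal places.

Poor units: £2,100, £2,650, £3,050, £3,500, £3,800 (q = 5 of N = 7).
Normalized shortfalls: (4100−2100)/4100 = 0.4878; (4100−2650)/4100 = 0.3537; (4100−3050)/4100 = 0.2561; (4100−3500)/4100 = 0.1463; (4100−3800)/4100 = 0.0732.
Squared: 0.2380; 0.1251; 0.0656; 0.0214; 0.0054.
Sum = 0.455384; P₂ = 0.455384 / 7 = 0.065.

0.065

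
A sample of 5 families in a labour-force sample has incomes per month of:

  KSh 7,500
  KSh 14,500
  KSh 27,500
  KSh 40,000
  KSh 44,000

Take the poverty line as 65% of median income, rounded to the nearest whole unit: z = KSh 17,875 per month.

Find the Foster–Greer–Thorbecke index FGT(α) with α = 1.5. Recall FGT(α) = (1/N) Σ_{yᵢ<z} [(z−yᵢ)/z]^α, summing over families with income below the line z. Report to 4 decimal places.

0.1048

Below z: KSh 7,500, KSh 14,500 (q = 2 of N = 5).
Relative gaps: (17875−7500)/17875 = 0.5804; (17875−14500)/17875 = 0.1888.
Raised to α = 1.5: 0.44219; 0.08204.
Sum = 0.524237; FGT(1.5) = 0.524237 / 5 = 0.1048.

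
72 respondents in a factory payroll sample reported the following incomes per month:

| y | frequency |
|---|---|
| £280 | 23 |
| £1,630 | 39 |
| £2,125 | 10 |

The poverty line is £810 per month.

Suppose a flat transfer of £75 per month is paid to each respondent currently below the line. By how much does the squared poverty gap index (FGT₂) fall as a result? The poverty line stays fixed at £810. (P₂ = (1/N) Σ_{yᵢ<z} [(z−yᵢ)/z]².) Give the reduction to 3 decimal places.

Before: below the line — 23×£280; squared poverty gap index (FGT₂) = 0.13677.
After the £75 transfer: below the line — 23×£355; squared poverty gap index (FGT₂) = 0.10080.
Reduction = 0.13677 − 0.10080 = 0.036.

0.036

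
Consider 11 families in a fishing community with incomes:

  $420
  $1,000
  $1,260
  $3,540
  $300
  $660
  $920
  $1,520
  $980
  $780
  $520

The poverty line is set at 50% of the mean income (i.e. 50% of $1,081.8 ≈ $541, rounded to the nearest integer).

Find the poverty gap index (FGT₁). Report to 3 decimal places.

Poor units: $300, $420, $520 (q = 3 of N = 11).
Gap ratios (z−y)/z: (541−300)/541 = 0.4455; (541−420)/541 = 0.2237; (541−520)/541 = 0.0388.
Σ = 0.707948. Dividing by the full population N = 11 gives P₁ = 0.064.

0.064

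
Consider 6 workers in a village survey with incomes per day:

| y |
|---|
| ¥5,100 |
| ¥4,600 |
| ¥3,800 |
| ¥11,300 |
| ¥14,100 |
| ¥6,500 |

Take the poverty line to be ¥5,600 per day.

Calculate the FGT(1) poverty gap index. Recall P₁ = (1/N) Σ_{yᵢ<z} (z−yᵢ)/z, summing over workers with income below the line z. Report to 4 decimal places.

0.0982

Poor units: ¥3,800, ¥4,600, ¥5,100 (q = 3 of N = 6).
Relative gaps: (5600−3800)/5600 = 0.3214; (5600−4600)/5600 = 0.1786; (5600−5100)/5600 = 0.0893.
Σ = 0.589286. Dividing by the full population N = 6 gives P₁ = 0.0982.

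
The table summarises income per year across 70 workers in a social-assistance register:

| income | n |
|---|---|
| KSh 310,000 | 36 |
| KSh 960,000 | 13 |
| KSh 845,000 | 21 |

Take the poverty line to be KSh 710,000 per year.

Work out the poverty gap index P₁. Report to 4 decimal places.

Below z: 36×KSh 310,000 (q = 36 of N = 70).
Shortfall ratios: (710000−310000)/710000 = 0.5634 (×36).
Sum of shortfalls = 20.281690; P₁ averages over all N: 20.281690 / 70 = 0.2897.

0.2897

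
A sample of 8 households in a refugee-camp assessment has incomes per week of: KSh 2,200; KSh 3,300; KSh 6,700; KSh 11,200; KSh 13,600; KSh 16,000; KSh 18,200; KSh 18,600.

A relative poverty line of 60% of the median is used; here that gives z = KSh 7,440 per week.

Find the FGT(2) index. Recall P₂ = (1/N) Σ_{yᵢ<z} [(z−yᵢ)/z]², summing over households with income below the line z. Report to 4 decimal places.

0.1019

Poor units: KSh 2,200, KSh 3,300, KSh 6,700 (q = 3 of N = 8).
Gap ratios (z−y)/z: (7440−2200)/7440 = 0.7043; (7440−3300)/7440 = 0.5565; (7440−6700)/7440 = 0.0995.
Squared: 0.4960; 0.3096; 0.0099.
Sum = 0.815571; P₂ = 0.815571 / 8 = 0.1019.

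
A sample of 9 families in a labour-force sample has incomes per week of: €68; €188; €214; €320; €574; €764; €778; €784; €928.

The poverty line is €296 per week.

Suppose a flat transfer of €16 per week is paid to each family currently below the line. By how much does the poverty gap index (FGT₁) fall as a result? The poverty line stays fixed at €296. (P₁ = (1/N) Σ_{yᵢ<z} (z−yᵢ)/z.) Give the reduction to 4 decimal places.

Before: below the line — €68, €188, €214; poverty gap index (FGT₁) = 0.156907.
After the €16 transfer: below the line — €84, €204, €230; poverty gap index (FGT₁) = 0.138889.
Reduction = 0.156907 − 0.138889 = 0.0180.

0.0180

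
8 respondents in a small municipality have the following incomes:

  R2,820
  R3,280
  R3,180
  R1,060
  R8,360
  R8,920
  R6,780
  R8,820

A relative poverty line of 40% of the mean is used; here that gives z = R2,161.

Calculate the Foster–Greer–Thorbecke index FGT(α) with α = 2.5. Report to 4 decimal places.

0.0232

Incomes under z: R1,060 (q = 1 of N = 8).
Gap ratios (z−y)/z: (2161−1060)/2161 = 0.5095.
Raised to α = 2.5: 0.18528.
Sum = 0.185281; FGT(2.5) = 0.185281 / 8 = 0.0232.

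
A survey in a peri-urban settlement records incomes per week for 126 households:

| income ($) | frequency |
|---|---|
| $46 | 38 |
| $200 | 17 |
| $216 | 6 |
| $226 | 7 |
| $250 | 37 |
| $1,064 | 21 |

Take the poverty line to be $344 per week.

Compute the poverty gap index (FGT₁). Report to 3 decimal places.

Below z: 38×$46, 17×$200, 6×$216, 7×$226, 37×$250 (q = 105 of N = 126).
Normalized shortfalls: (344−46)/344 = 0.8663 (×38); (344−200)/344 = 0.4186 (×17); (344−216)/344 = 0.3721 (×6); (344−226)/344 = 0.3430 (×7); (344−250)/344 = 0.2733 (×37).
Sum of shortfalls = 54.779070; P₁ averages over all N: 54.779070 / 126 = 0.435.

0.435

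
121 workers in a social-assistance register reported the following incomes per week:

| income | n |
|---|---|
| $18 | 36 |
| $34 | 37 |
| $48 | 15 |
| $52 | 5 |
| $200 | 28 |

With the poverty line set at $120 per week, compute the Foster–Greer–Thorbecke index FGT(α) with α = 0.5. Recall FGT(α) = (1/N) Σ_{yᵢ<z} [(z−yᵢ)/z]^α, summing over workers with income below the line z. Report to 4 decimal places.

Poor units: 36×$18, 37×$34, 15×$48, 5×$52 (q = 93 of N = 121).
Normalized shortfalls: (120−18)/120 = 0.8500 (×36); (120−34)/120 = 0.7167 (×37); (120−48)/120 = 0.6000 (×15); (120−52)/120 = 0.5667 (×5).
Raised to α = 0.5: 0.92195 (×36); 0.84656 (×37); 0.77460 (×15); 0.75277 (×5).
Sum = 79.895955; FGT(0.5) = 79.895955 / 121 = 0.6603.

0.6603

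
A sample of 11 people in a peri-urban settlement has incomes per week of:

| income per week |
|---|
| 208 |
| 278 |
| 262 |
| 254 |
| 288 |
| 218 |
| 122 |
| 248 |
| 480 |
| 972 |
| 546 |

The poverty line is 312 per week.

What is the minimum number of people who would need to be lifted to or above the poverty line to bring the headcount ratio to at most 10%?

8 of the 11 people are poor, so H = 8/11 = 0.727.
A headcount ratio of at most 10% allows at most ⌊0.10 × 11⌋ = 1 poor people.
So at least 8 − 1 = 7 must be lifted.

7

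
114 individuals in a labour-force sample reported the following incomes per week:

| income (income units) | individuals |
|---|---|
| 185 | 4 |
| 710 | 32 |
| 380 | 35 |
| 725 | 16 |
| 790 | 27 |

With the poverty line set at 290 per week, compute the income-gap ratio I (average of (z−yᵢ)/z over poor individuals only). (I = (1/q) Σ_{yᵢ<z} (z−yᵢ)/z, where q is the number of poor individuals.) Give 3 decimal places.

0.362

Incomes under z: 4×185 (q = 4 of N = 114).
Shortfall ratios (z−y)/z: 0.3621 (×4); sum = 1.448276.
The income-gap ratio divides by q (the poor only): 1.448276 / 4 = 0.362.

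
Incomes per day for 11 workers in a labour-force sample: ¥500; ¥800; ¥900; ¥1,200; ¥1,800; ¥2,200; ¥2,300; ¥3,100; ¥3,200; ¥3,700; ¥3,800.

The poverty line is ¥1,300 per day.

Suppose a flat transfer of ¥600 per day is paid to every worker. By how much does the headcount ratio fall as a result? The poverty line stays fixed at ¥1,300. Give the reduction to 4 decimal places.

Before: below the line — ¥500, ¥800, ¥900, ¥1,200; headcount ratio = 0.363636.
After the ¥600 transfer: below the line — ¥1,100; headcount ratio = 0.090909.
Reduction = 0.363636 − 0.090909 = 0.2727.

0.2727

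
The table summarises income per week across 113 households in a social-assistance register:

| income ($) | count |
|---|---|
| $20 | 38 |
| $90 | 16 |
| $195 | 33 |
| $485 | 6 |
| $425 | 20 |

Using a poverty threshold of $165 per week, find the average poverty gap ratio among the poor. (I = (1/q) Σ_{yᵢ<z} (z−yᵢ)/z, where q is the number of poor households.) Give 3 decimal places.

Below the line: 38×$20, 16×$90 (q = 54 of N = 113).
Relative gaps: 0.8788 (×38), 0.4545 (×16); sum = 40.666667.
The income-gap ratio divides by q (the poor only): 40.666667 / 54 = 0.753.

0.753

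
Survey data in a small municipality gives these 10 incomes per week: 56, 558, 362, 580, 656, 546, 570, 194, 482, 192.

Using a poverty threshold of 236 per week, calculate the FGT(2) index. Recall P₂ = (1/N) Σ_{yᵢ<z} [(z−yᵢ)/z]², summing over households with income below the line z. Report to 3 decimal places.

0.065

Poor units: 56, 192, 194 (q = 3 of N = 10).
Shortfall ratios: (236−56)/236 = 0.7627; (236−192)/236 = 0.1864; (236−194)/236 = 0.1780.
Squared: 0.5817; 0.0348; 0.0317.
Sum = 0.648161; P₂ = 0.648161 / 10 = 0.065.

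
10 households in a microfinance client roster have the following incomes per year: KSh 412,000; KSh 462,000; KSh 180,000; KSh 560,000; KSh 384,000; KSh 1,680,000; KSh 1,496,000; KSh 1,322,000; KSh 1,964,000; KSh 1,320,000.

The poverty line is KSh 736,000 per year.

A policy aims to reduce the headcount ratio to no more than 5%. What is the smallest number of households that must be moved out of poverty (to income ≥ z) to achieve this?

5

5 of the 10 households are poor, so H = 5/10 = 0.500.
A headcount ratio of at most 5% allows at most ⌊0.05 × 10⌋ = 0 poor households.
So at least 5 − 0 = 5 must be lifted.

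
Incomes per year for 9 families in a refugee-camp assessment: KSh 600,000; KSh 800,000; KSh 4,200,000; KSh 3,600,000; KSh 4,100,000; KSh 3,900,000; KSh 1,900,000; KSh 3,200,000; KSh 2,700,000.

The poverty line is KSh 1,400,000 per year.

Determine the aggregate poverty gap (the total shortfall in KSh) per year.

Below z: KSh 600,000, KSh 800,000 (q = 2 of N = 9).
Individual gaps: 1400000−600000 = 800000; 1400000−800000 = 600000.
Aggregate gap = KSh 1,400,000.

KSh 1,400,000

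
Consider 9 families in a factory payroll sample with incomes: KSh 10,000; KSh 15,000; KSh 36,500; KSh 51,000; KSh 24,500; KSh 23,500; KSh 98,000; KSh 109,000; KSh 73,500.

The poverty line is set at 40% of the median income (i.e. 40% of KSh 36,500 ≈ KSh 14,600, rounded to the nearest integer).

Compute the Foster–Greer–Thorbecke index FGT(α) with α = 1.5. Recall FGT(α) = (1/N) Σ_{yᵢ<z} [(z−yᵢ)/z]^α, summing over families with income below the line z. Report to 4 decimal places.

0.0197

Below the line: KSh 10,000 (q = 1 of N = 9).
Relative gaps: (14600−10000)/14600 = 0.3151.
Raised to α = 1.5: 0.17685.
Sum = 0.176851; FGT(1.5) = 0.176851 / 9 = 0.0197.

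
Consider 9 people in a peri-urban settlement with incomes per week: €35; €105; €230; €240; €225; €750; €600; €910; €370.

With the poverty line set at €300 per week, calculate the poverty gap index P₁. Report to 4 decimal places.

Poor units: €35, €105, €225, €230, €240 (q = 5 of N = 9).
Relative gaps: (300−35)/300 = 0.8833; (300−105)/300 = 0.6500; (300−225)/300 = 0.2500; (300−230)/300 = 0.2333; (300−240)/300 = 0.2000.
Sum of shortfalls = 2.216667; P₁ averages over all N: 2.216667 / 9 = 0.2463.

0.2463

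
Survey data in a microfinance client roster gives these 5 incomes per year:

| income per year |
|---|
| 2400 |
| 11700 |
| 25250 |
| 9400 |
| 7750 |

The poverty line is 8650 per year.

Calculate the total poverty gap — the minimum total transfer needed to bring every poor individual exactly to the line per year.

Below the line: 2400, 7750 (q = 2 of N = 5).
Individual gaps: 8650−2400 = 6250; 8650−7750 = 900.
Aggregate gap = 7150.

7150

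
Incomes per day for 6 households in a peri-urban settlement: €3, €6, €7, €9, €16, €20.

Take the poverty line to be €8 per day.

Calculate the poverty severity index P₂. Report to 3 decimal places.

0.078

Below the line: €3, €6, €7 (q = 3 of N = 6).
Relative gaps: (8−3)/8 = 0.6250; (8−6)/8 = 0.2500; (8−7)/8 = 0.1250.
Squared: 0.3906; 0.0625; 0.0156.
Sum = 0.468750; P₂ = 0.468750 / 6 = 0.078.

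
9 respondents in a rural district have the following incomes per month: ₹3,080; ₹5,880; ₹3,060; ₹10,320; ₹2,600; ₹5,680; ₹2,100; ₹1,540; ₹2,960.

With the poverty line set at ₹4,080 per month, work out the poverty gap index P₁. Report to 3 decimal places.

0.249

Poor units: ₹1,540, ₹2,100, ₹2,600, ₹2,960, ₹3,060, ₹3,080 (q = 6 of N = 9).
Shortfall ratios: (4080−1540)/4080 = 0.6225; (4080−2100)/4080 = 0.4853; (4080−2600)/4080 = 0.3627; (4080−2960)/4080 = 0.2745; (4080−3060)/4080 = 0.2500; (4080−3080)/4080 = 0.2451.
Σ = 2.240196. Dividing by the full population N = 9 gives P₁ = 0.249.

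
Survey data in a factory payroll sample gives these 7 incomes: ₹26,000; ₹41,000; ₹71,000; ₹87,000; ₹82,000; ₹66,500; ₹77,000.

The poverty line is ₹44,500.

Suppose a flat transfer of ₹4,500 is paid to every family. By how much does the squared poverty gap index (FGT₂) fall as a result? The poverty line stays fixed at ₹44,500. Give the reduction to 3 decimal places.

0.011

Before: below the line — ₹26,000, ₹41,000; squared poverty gap index (FGT₂) = 0.02557.
After the ₹4,500 transfer: below the line — ₹30,500; squared poverty gap index (FGT₂) = 0.01414.
Reduction = 0.02557 − 0.01414 = 0.011.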